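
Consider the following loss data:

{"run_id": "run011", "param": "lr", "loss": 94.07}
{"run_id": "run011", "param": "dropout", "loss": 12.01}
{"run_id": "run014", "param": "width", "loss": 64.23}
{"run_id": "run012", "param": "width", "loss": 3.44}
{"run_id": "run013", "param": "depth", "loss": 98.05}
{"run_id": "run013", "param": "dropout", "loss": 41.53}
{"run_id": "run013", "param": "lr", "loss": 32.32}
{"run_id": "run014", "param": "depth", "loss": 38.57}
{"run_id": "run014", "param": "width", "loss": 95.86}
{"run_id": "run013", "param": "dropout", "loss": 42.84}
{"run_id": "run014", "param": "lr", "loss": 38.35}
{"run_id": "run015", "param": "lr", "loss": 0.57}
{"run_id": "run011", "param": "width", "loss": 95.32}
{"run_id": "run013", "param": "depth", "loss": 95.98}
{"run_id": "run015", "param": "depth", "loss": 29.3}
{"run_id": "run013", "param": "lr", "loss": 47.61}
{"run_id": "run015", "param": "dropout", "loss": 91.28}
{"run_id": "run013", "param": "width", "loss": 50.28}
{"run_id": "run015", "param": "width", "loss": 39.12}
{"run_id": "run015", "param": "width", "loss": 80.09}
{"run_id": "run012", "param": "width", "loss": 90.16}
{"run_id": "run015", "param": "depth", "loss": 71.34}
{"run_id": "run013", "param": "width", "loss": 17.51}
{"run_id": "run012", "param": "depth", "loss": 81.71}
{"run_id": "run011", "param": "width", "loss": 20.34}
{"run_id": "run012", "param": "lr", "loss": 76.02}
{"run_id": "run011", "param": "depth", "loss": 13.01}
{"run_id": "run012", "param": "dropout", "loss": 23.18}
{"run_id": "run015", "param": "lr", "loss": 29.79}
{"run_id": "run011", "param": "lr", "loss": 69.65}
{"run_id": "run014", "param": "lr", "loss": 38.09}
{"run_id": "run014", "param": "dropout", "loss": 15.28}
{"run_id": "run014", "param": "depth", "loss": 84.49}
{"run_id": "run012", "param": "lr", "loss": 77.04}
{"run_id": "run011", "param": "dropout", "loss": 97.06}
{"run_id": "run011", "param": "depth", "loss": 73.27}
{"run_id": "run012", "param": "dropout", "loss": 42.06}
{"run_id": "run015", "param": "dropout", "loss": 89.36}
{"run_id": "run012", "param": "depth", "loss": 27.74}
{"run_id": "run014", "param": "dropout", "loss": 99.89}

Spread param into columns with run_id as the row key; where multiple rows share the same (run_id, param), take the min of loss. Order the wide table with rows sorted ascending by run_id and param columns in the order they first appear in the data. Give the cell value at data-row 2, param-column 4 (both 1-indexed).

27.74

With rows sorted ascending by run_id, row 2 is run_id=run012. param columns in first-appearance order: lr, dropout, width, depth; column 4 is depth.
Long rows with run_id=run012, param=depth: min(81.71, 27.74) = 27.74.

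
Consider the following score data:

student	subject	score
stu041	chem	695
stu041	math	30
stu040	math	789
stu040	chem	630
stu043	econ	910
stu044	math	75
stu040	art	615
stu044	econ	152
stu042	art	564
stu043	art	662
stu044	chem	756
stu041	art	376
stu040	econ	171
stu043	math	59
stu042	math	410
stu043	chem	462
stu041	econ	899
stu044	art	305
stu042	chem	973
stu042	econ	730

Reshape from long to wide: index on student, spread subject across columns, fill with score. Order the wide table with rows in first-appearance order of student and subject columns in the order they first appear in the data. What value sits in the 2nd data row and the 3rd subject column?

With rows in first-appearance order of student, row 2 is student=stu040. subject columns in first-appearance order: chem, math, econ, art; column 3 is econ.
Long rows with student=stu040, subject=econ: score = 171.

171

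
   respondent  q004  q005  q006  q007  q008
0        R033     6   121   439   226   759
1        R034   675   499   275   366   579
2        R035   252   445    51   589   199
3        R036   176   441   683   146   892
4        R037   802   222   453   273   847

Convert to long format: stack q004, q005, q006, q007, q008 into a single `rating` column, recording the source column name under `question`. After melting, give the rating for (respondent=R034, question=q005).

499

Unpivoting turns each (respondent, wide-column) pair into one long row.
The wide cell at row R034, column q005 holds 499, so the long row (R034, q005) has rating=499.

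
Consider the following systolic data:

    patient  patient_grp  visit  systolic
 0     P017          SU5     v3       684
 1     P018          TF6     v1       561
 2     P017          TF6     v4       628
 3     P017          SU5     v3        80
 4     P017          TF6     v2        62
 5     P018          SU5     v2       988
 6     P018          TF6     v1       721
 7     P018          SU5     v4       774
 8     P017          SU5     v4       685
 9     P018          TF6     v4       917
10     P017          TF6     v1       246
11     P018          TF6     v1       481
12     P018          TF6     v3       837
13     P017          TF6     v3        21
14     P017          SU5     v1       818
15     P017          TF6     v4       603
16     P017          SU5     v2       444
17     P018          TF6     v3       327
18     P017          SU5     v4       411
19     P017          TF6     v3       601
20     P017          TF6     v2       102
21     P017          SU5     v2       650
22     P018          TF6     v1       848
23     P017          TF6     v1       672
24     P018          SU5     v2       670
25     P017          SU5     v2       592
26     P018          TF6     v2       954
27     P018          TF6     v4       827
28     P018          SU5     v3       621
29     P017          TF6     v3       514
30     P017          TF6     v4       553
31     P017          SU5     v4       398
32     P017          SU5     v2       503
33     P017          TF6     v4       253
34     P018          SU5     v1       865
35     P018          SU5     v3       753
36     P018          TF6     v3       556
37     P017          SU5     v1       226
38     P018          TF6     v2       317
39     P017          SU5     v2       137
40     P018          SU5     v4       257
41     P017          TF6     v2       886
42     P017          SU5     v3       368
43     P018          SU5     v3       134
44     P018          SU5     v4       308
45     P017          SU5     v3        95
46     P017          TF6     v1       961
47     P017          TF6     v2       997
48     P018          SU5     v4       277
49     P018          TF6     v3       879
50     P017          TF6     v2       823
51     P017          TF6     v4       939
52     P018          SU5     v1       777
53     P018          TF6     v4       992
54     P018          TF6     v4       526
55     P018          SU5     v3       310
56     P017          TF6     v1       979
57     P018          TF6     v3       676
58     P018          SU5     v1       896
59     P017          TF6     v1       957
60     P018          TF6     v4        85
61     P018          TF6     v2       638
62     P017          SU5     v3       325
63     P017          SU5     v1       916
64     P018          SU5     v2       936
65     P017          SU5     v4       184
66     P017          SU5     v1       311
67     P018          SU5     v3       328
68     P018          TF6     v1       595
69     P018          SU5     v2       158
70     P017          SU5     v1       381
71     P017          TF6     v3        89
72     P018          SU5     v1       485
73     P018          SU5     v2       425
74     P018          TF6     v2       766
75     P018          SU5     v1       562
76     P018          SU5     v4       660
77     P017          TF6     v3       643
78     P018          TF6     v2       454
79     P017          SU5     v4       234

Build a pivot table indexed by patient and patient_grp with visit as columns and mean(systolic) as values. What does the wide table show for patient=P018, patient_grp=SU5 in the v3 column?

429.20

Rows with patient=P018, patient_grp=SU5 and visit=v3: systolic values are 621, 753, 134, 310, 328.
(621 + 753 + 134 + 310 + 328) / 5 = 429.20.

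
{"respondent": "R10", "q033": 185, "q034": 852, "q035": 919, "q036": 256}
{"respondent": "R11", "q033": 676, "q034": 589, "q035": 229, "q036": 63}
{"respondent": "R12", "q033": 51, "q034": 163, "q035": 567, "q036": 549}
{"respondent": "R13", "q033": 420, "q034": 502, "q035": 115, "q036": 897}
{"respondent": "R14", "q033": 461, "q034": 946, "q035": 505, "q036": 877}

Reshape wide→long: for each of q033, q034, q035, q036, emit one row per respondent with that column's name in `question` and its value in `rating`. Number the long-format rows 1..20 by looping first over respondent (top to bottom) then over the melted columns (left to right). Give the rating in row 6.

20 rows total (5 × 4). Row 6: index ⌊(6-1)/4⌋ = 1 into respondent → R11; (6-1) mod 4 = 1 into the melted columns → q034.
So row 6 is (R11, q034, 589); rating = 589.

589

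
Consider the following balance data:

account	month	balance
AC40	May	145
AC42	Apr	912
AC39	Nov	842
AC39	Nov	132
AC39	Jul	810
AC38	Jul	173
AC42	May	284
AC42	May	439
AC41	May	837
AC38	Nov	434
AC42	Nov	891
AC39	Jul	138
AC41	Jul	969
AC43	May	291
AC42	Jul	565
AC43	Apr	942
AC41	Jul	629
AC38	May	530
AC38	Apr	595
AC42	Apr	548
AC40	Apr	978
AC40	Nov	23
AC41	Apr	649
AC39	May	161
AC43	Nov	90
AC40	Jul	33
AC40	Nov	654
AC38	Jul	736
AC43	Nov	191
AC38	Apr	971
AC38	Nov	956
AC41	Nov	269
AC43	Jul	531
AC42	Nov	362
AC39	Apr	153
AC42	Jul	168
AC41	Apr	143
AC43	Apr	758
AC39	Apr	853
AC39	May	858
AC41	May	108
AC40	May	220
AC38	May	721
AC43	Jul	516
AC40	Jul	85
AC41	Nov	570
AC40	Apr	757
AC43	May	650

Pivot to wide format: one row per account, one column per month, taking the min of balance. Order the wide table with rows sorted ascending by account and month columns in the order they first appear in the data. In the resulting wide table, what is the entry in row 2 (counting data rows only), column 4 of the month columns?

138

With rows sorted ascending by account, row 2 is account=AC39. month columns in first-appearance order: May, Apr, Nov, Jul; column 4 is Jul.
Long rows with account=AC39, month=Jul: min(810, 138) = 138.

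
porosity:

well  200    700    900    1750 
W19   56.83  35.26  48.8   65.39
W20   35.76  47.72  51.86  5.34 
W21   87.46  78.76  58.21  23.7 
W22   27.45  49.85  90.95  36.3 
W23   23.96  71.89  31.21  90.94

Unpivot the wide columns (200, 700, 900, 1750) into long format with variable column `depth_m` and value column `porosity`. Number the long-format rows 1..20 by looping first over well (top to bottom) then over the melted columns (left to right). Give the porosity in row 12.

23.7

20 rows total (5 × 4). Row 12: index ⌊(12-1)/4⌋ = 2 into well → W21; (12-1) mod 4 = 3 into the melted columns → 1750.
So row 12 is (W21, 1750, 23.7); porosity = 23.7.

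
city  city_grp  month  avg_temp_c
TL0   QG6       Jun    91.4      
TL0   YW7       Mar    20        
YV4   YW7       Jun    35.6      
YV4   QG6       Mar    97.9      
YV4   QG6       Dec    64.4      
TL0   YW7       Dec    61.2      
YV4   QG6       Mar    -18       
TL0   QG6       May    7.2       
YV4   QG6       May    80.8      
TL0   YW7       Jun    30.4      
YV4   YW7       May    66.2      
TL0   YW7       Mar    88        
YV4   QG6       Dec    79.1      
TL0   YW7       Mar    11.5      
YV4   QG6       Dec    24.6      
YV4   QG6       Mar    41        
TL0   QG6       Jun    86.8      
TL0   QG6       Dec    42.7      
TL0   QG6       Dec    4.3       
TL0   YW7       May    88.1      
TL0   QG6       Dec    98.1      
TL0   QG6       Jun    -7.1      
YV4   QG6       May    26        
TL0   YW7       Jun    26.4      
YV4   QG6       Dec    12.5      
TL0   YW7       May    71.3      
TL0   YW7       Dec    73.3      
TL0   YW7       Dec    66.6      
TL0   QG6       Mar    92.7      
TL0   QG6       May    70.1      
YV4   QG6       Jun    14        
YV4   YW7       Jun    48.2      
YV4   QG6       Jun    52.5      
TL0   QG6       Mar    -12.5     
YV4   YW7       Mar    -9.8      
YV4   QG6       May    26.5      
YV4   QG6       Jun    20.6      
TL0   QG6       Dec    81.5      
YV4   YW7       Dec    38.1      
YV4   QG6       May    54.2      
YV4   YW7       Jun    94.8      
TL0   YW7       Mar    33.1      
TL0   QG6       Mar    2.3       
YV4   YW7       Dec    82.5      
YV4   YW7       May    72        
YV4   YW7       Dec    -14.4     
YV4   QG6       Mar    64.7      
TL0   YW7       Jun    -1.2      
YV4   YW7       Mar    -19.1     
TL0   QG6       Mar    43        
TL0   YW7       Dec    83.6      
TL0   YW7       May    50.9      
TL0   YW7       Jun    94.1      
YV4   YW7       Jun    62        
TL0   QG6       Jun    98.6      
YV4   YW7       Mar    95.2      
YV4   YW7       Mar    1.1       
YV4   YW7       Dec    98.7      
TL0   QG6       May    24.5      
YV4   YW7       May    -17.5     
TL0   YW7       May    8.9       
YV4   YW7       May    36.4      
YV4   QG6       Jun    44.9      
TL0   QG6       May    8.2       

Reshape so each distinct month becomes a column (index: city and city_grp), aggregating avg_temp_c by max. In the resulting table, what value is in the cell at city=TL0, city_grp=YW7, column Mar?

Rows with city=TL0, city_grp=YW7 and month=Mar: avg_temp_c values are 20, 88, 11.5, 33.1.
max(20, 88, 11.5, 33.1) = 88.

88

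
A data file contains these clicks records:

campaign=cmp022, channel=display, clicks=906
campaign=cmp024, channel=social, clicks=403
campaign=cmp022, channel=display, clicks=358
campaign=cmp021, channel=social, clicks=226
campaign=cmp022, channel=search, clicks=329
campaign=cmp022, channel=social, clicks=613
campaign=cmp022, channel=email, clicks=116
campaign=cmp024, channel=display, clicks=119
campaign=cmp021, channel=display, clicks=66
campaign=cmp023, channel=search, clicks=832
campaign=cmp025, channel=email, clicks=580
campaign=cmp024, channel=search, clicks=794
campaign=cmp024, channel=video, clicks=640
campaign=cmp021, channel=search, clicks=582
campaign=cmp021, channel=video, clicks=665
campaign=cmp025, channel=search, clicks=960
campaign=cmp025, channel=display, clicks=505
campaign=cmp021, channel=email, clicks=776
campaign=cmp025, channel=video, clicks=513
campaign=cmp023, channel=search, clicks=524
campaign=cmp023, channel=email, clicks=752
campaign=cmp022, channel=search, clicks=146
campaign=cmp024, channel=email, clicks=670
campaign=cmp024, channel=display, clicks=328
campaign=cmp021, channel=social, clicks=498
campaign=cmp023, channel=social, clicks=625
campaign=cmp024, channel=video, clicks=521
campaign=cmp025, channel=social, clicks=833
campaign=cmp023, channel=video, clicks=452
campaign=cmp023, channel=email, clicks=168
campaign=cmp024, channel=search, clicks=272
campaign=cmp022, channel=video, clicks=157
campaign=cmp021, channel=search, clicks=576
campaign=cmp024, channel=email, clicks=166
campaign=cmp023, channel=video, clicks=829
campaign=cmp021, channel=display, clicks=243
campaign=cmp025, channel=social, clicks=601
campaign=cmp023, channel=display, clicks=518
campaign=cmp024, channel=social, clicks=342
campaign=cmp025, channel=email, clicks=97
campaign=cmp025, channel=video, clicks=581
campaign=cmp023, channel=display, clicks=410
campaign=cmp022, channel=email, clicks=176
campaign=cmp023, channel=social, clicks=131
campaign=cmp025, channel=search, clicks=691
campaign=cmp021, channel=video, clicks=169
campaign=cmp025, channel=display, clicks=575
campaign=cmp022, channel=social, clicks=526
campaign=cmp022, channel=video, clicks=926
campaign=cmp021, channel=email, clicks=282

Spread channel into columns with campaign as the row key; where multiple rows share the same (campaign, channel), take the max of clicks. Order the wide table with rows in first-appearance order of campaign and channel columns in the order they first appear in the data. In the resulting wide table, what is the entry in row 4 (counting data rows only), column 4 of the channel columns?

752

With rows in first-appearance order of campaign, row 4 is campaign=cmp023. channel columns in first-appearance order: display, social, search, email, video; column 4 is email.
Long rows with campaign=cmp023, channel=email: max(752, 168) = 752.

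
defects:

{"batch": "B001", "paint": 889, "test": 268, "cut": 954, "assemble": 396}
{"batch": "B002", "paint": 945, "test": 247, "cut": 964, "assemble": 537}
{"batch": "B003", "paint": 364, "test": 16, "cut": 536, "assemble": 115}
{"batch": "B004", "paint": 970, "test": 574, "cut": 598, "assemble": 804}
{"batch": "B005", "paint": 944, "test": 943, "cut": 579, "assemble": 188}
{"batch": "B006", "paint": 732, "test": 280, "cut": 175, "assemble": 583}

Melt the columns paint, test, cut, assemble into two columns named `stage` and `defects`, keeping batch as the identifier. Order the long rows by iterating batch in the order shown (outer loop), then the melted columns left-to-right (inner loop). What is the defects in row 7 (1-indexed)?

964

24 rows total (6 × 4). Row 7: index ⌊(7-1)/4⌋ = 1 into batch → B002; (7-1) mod 4 = 2 into the melted columns → cut.
So row 7 is (B002, cut, 964); defects = 964.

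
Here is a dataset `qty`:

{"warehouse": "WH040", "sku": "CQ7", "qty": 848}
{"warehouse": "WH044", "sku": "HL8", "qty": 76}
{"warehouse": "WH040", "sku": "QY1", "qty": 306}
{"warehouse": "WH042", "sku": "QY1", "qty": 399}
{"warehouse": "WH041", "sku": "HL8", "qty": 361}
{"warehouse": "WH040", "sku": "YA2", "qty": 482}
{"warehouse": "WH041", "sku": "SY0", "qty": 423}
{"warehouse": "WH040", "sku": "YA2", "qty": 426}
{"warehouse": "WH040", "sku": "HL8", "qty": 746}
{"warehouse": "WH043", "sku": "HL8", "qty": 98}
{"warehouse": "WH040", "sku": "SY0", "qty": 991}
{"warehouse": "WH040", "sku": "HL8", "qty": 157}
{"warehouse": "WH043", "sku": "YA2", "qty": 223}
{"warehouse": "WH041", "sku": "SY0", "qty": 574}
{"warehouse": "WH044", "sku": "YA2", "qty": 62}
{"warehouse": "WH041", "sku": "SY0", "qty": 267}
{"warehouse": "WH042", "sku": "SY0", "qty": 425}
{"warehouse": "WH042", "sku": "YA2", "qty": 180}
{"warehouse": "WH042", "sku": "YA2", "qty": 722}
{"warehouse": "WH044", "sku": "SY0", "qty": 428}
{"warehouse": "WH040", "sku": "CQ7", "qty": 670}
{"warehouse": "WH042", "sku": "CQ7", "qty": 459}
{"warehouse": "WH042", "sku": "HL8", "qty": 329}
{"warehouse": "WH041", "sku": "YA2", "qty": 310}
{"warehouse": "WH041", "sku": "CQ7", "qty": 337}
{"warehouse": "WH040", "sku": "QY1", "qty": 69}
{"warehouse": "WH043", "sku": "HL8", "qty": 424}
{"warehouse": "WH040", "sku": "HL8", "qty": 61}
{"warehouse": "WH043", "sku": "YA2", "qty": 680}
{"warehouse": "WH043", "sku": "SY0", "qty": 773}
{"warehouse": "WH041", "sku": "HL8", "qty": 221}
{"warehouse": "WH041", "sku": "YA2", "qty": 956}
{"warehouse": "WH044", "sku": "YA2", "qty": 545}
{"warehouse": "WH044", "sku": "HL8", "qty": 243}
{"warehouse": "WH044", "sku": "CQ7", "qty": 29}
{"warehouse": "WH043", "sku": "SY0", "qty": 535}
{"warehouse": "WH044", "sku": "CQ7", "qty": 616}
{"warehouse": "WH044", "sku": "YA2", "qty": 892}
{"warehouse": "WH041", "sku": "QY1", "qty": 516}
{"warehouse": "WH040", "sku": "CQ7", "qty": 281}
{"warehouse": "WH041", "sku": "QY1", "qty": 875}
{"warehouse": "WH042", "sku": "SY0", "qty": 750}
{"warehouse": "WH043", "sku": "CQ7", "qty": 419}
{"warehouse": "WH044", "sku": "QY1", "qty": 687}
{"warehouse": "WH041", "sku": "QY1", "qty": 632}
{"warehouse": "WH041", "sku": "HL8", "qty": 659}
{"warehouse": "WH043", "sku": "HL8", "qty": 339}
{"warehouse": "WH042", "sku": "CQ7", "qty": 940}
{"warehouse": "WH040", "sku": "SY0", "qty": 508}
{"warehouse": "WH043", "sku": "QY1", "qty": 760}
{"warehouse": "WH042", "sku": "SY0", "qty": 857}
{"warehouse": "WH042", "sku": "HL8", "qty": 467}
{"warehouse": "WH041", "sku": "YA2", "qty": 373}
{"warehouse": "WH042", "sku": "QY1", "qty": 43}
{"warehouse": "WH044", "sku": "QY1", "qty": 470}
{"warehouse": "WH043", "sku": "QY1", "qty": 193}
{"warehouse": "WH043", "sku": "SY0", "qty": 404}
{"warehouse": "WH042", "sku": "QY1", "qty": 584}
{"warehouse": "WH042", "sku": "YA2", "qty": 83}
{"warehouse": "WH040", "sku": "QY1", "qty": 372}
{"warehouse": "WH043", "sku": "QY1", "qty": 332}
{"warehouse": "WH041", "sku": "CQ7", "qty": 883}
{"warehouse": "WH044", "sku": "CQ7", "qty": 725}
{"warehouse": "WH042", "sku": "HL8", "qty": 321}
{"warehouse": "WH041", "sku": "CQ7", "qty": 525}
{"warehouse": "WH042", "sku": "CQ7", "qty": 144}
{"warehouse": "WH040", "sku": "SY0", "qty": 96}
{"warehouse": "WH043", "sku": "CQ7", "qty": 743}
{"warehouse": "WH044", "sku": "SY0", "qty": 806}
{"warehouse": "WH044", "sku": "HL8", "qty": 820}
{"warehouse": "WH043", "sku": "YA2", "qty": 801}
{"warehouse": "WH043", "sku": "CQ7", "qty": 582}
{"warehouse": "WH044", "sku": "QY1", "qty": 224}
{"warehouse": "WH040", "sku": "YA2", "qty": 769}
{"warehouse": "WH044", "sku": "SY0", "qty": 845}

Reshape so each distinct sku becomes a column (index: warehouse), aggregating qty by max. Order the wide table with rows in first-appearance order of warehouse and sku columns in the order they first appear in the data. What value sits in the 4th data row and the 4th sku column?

956

With rows in first-appearance order of warehouse, row 4 is warehouse=WH041. sku columns in first-appearance order: CQ7, HL8, QY1, YA2, SY0; column 4 is YA2.
Long rows with warehouse=WH041, sku=YA2: max(310, 956, 373) = 956.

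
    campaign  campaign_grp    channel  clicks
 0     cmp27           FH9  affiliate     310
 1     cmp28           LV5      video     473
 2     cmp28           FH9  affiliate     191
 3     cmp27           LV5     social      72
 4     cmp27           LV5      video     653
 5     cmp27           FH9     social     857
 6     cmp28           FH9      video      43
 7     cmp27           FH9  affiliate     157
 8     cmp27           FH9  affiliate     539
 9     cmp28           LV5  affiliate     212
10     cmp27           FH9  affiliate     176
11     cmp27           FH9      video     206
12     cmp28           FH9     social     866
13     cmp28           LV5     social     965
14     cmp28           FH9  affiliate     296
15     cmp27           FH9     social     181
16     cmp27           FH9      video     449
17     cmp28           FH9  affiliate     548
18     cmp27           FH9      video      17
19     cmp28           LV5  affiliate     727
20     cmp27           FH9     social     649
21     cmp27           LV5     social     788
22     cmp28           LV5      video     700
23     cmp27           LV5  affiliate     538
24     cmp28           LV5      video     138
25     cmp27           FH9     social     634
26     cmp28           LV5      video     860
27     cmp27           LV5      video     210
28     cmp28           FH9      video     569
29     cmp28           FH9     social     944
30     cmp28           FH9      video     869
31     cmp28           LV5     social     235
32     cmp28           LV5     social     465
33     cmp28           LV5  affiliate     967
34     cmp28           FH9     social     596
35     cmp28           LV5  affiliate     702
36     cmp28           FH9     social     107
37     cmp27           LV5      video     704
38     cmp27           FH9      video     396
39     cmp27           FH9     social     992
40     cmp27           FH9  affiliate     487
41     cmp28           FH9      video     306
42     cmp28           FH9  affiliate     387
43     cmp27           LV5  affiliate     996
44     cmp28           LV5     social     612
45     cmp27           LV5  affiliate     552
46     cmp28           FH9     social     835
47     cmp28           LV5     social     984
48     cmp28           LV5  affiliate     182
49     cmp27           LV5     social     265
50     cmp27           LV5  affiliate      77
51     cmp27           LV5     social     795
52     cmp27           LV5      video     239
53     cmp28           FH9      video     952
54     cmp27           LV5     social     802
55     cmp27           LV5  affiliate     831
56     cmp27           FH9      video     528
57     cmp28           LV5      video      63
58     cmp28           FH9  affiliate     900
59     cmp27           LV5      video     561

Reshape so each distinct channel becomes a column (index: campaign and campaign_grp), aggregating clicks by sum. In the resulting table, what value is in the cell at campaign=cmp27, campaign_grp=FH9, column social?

Rows with campaign=cmp27, campaign_grp=FH9 and channel=social: clicks values are 857, 181, 649, 634, 992.
857 + 181 + 649 + 634 + 992 = 3313.

3313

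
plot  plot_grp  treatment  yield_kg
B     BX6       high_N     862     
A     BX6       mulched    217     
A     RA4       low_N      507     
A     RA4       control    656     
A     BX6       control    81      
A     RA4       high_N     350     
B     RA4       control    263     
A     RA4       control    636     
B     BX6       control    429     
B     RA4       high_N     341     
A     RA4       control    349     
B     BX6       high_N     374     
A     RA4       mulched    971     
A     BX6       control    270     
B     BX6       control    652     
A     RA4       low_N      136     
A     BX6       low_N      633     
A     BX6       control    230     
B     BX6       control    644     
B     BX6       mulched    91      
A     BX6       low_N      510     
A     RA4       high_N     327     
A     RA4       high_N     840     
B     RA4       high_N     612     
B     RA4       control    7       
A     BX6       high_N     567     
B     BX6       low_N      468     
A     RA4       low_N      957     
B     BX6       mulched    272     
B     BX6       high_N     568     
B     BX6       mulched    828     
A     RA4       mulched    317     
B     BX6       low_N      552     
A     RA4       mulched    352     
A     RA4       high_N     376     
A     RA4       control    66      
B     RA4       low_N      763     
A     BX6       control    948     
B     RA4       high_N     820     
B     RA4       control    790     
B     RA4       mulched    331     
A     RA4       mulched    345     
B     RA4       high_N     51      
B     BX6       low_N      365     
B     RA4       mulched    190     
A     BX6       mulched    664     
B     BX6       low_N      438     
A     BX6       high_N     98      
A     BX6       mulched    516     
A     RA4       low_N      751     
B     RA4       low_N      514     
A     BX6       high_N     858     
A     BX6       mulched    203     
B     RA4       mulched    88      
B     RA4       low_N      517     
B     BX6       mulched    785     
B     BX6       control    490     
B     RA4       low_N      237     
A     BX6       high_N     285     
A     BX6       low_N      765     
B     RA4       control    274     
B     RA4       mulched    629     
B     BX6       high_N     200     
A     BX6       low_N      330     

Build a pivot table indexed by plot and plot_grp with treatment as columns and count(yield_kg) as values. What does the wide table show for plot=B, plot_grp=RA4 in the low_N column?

4

Rows with plot=B, plot_grp=RA4 and treatment=low_N: yield_kg values are 763, 514, 517, 237.
4 rows match — count = 4.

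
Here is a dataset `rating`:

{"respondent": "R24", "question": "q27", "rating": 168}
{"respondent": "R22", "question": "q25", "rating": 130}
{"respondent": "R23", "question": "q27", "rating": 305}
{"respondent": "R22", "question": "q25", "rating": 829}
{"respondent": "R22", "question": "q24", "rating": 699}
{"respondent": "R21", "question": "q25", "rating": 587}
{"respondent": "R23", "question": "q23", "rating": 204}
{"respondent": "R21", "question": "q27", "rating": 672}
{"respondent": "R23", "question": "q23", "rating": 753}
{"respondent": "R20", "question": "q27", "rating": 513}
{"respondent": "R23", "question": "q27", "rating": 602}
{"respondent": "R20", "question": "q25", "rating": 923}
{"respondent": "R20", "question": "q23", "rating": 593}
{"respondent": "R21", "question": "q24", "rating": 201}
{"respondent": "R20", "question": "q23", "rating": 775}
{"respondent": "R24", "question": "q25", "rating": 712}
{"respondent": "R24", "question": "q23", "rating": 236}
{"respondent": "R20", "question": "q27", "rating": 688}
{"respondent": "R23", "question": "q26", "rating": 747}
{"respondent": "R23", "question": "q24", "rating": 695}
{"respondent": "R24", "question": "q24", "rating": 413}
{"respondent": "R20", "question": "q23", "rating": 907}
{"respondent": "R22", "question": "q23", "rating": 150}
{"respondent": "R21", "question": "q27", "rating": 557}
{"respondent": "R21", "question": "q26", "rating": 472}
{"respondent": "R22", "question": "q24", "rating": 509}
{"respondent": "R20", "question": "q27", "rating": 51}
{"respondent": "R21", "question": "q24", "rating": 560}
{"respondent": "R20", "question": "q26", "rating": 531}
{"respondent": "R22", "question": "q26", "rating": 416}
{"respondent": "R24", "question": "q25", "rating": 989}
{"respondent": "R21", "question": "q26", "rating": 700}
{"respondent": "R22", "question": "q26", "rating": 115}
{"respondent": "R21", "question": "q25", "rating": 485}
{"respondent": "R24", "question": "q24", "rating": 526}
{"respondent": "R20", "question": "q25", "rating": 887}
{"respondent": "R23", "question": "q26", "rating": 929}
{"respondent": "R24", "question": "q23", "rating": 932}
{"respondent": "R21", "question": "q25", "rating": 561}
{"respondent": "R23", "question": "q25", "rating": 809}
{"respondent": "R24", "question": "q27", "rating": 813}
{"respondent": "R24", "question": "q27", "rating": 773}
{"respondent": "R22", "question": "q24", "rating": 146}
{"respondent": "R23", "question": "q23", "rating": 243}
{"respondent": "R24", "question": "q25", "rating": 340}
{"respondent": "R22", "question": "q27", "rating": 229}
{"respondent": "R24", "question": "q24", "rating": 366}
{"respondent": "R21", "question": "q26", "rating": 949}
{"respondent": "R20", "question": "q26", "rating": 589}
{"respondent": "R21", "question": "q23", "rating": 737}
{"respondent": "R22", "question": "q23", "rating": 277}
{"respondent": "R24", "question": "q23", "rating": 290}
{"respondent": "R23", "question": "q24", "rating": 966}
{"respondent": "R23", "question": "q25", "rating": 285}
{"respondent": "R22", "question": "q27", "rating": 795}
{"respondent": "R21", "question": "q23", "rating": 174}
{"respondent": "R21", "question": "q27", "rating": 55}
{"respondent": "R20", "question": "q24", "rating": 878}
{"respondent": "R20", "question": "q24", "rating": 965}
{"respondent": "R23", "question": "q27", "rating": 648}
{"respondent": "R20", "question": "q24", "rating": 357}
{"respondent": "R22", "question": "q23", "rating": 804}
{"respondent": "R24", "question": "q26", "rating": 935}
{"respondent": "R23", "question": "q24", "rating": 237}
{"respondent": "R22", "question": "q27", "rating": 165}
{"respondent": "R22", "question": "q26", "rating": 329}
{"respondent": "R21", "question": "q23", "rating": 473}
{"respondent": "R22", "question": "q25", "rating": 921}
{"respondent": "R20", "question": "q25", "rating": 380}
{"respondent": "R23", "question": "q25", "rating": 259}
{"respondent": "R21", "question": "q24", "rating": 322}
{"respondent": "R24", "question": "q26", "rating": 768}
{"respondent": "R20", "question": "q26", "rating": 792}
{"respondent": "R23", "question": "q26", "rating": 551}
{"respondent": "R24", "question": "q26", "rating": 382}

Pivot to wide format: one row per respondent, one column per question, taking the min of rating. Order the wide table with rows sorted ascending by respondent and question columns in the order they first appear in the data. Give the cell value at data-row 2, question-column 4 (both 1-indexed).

174

With rows sorted ascending by respondent, row 2 is respondent=R21. question columns in first-appearance order: q27, q25, q24, q23, q26; column 4 is q23.
Long rows with respondent=R21, question=q23: min(737, 174, 473) = 174.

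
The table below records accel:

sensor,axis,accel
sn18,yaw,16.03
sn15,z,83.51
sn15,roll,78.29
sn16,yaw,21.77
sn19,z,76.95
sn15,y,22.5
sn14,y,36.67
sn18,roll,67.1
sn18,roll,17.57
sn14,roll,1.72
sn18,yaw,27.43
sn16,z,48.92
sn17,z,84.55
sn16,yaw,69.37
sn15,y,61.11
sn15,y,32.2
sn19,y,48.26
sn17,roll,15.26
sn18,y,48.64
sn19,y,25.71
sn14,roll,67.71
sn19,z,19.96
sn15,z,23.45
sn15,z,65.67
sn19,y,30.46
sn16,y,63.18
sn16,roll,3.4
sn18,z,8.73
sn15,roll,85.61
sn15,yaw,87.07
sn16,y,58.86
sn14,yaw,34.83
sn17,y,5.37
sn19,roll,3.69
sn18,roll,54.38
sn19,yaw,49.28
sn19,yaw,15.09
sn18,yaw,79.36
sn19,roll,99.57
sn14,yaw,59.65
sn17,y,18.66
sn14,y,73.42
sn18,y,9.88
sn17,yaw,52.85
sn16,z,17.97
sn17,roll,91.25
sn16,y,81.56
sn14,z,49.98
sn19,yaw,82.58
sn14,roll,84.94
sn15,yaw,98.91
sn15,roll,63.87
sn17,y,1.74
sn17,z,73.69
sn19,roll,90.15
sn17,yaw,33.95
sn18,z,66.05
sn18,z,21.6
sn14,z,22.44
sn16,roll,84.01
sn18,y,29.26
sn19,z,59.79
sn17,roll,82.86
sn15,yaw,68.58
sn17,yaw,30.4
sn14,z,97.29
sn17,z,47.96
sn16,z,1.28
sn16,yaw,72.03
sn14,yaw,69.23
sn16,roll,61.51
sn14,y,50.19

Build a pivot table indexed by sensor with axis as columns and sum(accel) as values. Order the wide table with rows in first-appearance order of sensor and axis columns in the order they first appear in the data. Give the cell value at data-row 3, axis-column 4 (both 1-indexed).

With rows in first-appearance order of sensor, row 3 is sensor=sn16. axis columns in first-appearance order: yaw, z, roll, y; column 4 is y.
Long rows with sensor=sn16, axis=y: 63.18 + 58.86 + 81.56 = 203.60.

203.60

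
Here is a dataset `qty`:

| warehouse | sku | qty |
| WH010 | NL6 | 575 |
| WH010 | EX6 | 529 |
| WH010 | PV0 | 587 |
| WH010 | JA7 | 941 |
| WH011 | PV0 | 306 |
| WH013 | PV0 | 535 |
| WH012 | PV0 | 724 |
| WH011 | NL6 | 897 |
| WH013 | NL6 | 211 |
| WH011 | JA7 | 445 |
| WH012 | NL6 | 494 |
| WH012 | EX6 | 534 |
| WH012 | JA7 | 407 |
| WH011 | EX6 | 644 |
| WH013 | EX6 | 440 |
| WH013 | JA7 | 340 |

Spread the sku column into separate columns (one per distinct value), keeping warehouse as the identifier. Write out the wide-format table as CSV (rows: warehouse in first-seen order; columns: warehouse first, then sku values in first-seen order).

warehouse,NL6,EX6,PV0,JA7
WH010,575,529,587,941
WH011,897,644,306,445
WH013,211,440,535,340
WH012,494,534,724,407

Columns: warehouse plus the 4 distinct sku values (NL6, EX6, PV0, JA7).
For example, row WH010 column NL6 takes qty=575 from the long row (WH010, NL6).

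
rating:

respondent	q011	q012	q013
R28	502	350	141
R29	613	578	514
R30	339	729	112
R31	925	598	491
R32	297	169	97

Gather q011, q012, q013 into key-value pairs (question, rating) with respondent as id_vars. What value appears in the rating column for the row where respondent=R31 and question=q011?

925

Unpivoting turns each (respondent, wide-column) pair into one long row.
The wide cell at row R31, column q011 holds 925, so the long row (R31, q011) has rating=925.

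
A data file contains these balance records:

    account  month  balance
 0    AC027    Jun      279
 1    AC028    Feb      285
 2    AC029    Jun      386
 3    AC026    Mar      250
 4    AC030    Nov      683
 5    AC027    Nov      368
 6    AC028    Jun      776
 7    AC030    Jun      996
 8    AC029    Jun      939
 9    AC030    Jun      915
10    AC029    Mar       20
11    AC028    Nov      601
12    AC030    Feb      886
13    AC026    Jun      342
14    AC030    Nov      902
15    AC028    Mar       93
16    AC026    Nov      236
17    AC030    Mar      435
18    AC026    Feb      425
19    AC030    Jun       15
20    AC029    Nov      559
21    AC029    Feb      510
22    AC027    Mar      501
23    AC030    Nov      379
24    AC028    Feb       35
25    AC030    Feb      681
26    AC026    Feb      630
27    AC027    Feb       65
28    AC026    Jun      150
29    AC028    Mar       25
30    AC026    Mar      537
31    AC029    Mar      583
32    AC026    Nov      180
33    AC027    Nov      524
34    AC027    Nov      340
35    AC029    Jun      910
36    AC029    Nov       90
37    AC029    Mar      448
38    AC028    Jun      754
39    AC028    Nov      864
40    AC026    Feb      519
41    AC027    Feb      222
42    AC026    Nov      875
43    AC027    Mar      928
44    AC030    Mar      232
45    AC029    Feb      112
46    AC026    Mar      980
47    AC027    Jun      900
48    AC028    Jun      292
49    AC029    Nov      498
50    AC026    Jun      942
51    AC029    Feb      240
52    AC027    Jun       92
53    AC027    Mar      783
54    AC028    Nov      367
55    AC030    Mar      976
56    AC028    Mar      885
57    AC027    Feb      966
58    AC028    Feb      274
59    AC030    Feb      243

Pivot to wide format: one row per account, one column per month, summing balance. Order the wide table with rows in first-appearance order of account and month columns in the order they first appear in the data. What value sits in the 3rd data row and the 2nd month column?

862

With rows in first-appearance order of account, row 3 is account=AC029. month columns in first-appearance order: Jun, Feb, Mar, Nov; column 2 is Feb.
Long rows with account=AC029, month=Feb: 510 + 112 + 240 = 862.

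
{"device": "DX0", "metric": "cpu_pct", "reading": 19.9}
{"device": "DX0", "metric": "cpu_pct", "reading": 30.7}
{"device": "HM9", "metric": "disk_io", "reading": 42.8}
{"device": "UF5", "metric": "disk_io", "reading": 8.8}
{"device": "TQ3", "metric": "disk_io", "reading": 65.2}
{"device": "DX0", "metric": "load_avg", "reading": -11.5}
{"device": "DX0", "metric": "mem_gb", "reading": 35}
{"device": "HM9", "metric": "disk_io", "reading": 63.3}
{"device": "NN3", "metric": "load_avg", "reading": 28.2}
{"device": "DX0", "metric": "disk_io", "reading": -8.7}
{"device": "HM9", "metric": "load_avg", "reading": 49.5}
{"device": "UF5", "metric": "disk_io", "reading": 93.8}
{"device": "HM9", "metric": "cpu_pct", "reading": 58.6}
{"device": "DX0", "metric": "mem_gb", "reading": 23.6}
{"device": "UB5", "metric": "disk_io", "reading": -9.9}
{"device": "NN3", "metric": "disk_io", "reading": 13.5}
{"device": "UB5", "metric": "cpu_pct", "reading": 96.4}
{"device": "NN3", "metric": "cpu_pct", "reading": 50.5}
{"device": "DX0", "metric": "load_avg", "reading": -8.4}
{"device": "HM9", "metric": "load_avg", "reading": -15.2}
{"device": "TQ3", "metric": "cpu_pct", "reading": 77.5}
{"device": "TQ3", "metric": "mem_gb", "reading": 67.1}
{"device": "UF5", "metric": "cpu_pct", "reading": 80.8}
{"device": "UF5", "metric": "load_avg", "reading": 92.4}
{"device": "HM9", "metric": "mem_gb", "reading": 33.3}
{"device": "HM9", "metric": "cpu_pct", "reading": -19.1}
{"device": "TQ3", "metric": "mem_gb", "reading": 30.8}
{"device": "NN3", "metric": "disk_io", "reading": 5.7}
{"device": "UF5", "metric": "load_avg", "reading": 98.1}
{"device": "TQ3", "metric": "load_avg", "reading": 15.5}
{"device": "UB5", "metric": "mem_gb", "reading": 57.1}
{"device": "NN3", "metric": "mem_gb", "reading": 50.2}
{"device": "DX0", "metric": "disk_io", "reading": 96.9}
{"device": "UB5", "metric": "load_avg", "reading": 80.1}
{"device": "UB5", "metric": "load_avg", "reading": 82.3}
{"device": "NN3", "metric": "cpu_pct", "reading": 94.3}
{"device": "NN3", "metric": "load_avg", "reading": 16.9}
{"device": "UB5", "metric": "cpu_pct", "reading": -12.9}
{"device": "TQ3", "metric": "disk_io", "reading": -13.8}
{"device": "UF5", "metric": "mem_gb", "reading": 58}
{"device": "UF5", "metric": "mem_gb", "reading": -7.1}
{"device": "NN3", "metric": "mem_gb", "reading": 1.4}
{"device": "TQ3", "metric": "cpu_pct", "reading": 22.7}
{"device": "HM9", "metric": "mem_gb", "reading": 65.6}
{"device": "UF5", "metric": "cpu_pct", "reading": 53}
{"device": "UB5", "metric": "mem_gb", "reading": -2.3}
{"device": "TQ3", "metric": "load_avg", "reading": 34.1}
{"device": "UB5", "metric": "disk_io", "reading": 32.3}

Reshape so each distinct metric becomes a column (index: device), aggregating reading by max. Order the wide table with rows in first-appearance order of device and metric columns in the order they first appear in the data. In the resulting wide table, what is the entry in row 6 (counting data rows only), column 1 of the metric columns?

With rows in first-appearance order of device, row 6 is device=UB5. metric columns in first-appearance order: cpu_pct, disk_io, load_avg, mem_gb; column 1 is cpu_pct.
Long rows with device=UB5, metric=cpu_pct: max(96.4, -12.9) = 96.4.

96.4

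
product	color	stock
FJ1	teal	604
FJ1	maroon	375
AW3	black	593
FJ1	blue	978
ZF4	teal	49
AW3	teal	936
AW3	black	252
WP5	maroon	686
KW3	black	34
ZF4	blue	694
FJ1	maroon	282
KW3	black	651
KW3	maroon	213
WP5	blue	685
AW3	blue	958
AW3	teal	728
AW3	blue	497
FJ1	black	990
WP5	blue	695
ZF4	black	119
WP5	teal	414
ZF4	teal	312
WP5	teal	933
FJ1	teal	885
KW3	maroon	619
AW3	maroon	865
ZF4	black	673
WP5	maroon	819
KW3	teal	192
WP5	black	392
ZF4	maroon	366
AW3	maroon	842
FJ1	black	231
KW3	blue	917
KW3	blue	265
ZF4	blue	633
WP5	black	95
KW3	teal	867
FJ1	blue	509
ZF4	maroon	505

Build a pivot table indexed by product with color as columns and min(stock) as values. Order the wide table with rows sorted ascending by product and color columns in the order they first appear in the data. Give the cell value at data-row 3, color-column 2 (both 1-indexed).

213

With rows sorted ascending by product, row 3 is product=KW3. color columns in first-appearance order: teal, maroon, black, blue; column 2 is maroon.
Long rows with product=KW3, color=maroon: min(213, 619) = 213.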